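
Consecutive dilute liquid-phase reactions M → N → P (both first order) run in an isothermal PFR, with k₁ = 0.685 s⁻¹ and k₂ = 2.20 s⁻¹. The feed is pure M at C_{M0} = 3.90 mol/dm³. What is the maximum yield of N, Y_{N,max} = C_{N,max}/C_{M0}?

For a first-order series the maximum intermediate yield is C_{N,max}/C_{M0} = (k₁/k₂)^[k₂/(k₂−k₁)].
= (0.685/2.20)^(2.20/(2.20−0.685)) = (0.3114)^(1.452) = 0.1837.

0.184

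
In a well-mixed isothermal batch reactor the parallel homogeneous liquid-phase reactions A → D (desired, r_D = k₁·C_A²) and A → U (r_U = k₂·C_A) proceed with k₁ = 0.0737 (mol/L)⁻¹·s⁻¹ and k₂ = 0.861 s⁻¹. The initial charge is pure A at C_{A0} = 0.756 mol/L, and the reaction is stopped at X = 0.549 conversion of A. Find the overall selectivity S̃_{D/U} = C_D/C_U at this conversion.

C_A = C_{A0}(1−X) = 0.3410 mol/L.
Along a PFR/batch, dC_U/dC_A = −r_U/(r_D+r_U) = −k₂/(k₂+k₁·C_A).
Integrating from C_{A0} to C_A: C_U = (0.861/0.0737)·ln[(0.861+0.0737·0.756)/(0.861+0.0737·0.341)] = 11.68·ln(0.9167/0.8861) = 0.3965 mol/L.
Then C_D = (C_{A0}−C_A) − C_U = 0.4150 − 0.3965 = 0.01857 mol/L.
S̃_{D/U} = C_D/C_U = 0.01857/0.3965 = 0.0468.

0.0468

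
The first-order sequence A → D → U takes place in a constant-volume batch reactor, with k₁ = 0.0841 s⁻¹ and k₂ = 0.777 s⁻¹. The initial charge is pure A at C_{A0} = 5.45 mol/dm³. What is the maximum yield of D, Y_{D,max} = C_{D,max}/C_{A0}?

For a first-order series the maximum intermediate yield is C_{D,max}/C_{A0} = (k₁/k₂)^[k₂/(k₂−k₁)].
= (0.0841/0.777)^(0.777/(0.777−0.0841)) = (0.1082)^(1.121) = 0.08264.

0.0826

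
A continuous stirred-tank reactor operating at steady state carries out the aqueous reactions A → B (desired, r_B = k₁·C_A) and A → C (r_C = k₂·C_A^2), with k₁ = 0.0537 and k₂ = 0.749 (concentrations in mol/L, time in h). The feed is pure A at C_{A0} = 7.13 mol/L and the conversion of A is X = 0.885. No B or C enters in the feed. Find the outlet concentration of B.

Exit C_A = C_{A0}(1−X) = 7.13×0.115 = 0.8199 mol/L.
Rates in a CSTR are evaluated at the outlet concentration: r_B = 0.0537×0.8199 = 0.04403, r_C = 0.749×0.8199^2 = 0.5036.
Fraction of consumed A going to B: r_B/(r_B+r_C) = 0.08041.
C_B = 0.08041·C_{A0}·X = 0.08041×7.13×0.885 = 0.507 mol/L.

0.507 mol/L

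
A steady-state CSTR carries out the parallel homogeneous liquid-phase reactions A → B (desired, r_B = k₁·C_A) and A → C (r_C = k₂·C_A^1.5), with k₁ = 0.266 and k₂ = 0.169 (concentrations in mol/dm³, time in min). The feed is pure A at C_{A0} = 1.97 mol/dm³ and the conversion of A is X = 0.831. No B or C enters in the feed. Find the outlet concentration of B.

1.20 mol/dm³

Exit C_A = C_{A0}(1−X) = 1.97×0.169 = 0.3329 mol/dm³.
Rates in a CSTR are evaluated at the outlet concentration: r_B = 0.266×0.3329 = 0.08856, r_C = 0.169×0.3329^1.5 = 0.03247.
Fraction of consumed A going to B: r_B/(r_B+r_C) = 0.7317.
C_B = 0.7317·C_{A0}·X = 0.7317×1.97×0.831 = 1.20 mol/dm³.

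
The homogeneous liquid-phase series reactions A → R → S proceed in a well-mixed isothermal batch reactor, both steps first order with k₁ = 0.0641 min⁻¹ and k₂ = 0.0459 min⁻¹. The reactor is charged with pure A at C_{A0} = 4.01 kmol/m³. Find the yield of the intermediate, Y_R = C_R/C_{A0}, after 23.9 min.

0.415

The intermediate concentration in a first-order A→B→C sequence is C_R = k₁C_{A0}(e^(−k₁t) − e^(−k₂t))/(k₂−k₁).
e^(−k₁t) = e^(−0.0641×23.9) = e^(−1.532) = 0.2161; e^(−k₂t) = e^(−1.097) = 0.3339.
C_R = 0.0641×4.01/(0.0459−0.0641) × (0.2161−0.3339) = (-14.12)×(-0.1178) = 1.663 kmol/m³.
Y_R = C_R/C_{A0} = 1.663/4.01 = 0.415.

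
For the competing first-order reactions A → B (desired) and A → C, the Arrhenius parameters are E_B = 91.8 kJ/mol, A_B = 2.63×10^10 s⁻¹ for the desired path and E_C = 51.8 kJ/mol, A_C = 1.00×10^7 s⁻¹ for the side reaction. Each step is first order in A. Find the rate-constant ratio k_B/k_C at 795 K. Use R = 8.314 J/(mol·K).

6.19

With equal orders, S_{B/C} = k_B/k_C = (A_B/A_C)·exp[(E_C−E_B)/(RT)].
(E_C−E_B)/(RT) = (51.8−91.8)×10³/(8.314×795) = -40000/6610 = -6.052.
k_B/k_C = (2.63×10^10/1.00×10^7)·exp(-6.052) = 2630 × 0.002354 = 6.19.
Since E_B > E_C, raising the temperature improves selectivity toward B.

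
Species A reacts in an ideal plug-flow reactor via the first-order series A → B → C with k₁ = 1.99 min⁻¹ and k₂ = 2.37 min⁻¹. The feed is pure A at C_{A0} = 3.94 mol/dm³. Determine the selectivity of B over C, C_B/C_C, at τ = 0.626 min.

Solving the coupled first-order balances gives C_B(τ) = [k₁/(k₂−k₁)]·C_{A0}·(e^(−k₁τ) − e^(−k₂τ)).
e^(−k₁τ) = e^(−1.99×0.626) = e^(−1.246) = 0.2877; e^(−k₂τ) = e^(−1.484) = 0.2268.
C_B = 1.99×3.94/(2.37−1.99) × (0.2877−0.2268) = 20.63×0.06091 = 1.257 mol/dm³.
C_A = C_{A0}e^(−k₁τ) = 1.134 mol/dm³, so C_C = C_{A0}−C_A−C_B = 1.550 mol/dm³; C_B/C_C = 0.811.

0.811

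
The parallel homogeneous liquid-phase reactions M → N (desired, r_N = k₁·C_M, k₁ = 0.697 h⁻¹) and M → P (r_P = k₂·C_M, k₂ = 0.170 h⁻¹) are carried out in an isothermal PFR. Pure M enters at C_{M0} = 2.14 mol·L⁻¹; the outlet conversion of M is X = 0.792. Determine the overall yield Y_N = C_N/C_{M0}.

C_M = C_{M0}(1−X) = 0.4451 mol·L⁻¹.
Both paths are first order in M, so the instantaneous fraction to N is constant: dC_N/d(−C_M) = k₁/(k₁+k₂) = 0.8039.
C_N = 0.8039·(C_{M0}−C_M) = 0.8039×1.695 = 1.36 mol·L⁻¹.
Y_N = C_N/C_{M0} = 1.363/2.14 = 0.637.

0.637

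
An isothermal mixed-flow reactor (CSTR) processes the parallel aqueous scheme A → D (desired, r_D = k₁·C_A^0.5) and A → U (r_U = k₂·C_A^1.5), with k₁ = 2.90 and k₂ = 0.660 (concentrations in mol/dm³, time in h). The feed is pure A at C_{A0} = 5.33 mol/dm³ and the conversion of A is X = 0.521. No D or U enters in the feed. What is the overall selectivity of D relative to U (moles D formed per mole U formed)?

1.72

Exit C_A = C_{A0}(1−X) = 5.33×0.479 = 2.553 mol/dm³.
A CSTR operates uniformly at the exit composition, giving r_D = 4.634 and r_U = 2.692 (each k·C_A^n at C_A = 2.553).
Overall selectivity = C_D/C_U = r_Dτ/(r_Uτ) = r_D/r_U = 1.72.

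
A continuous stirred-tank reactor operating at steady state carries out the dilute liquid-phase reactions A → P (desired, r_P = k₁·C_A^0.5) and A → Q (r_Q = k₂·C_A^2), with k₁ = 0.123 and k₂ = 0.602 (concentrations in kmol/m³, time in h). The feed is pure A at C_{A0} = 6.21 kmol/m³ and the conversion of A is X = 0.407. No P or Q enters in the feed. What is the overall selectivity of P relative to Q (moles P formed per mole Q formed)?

0.0289

Exit C_A = C_{A0}(1−X) = 6.21×0.593 = 3.683 kmol/m³.
A CSTR operates uniformly at the exit composition, giving r_P = 0.2360 and r_Q = 8.164 (each k·C_A^n at C_A = 3.683).
Overall selectivity = C_P/C_Q = r_Pτ/(r_Qτ) = r_P/r_Q = 0.0289.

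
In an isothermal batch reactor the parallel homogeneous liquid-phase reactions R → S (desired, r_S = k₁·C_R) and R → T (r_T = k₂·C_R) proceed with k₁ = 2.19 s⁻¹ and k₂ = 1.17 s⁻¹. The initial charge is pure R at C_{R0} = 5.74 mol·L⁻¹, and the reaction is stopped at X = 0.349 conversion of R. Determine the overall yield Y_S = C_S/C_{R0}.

0.227

C_R = C_{R0}(1−X) = 3.737 mol·L⁻¹.
Both paths are first order in R, so the instantaneous fraction to S is constant: dC_S/d(−C_R) = k₁/(k₁+k₂) = 0.6518.
C_S = 0.6518·(C_{R0}−C_R) = 0.6518×2.003 = 1.31 mol·L⁻¹.
Y_S = C_S/C_{R0} = 1.306/5.74 = 0.227.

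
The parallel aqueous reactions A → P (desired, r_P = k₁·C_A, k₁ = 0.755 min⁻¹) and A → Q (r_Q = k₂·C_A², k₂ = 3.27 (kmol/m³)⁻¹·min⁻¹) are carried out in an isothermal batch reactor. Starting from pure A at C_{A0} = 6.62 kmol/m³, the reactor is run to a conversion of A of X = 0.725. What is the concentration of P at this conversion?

C_A = C_{A0}(1−X) = 1.821 kmol/m³.
Along a PFR/batch, dC_P/dC_A = −r_P/(r_P+r_Q) = −k₁/(k₁+k₂·C_A).
Integrating from C_{A0} to C_A: C_P = (0.755/3.27)·ln[(0.755+3.27·6.62)/(0.755+3.27·1.82)] = 0.2309·ln(22.40/6.708) = 0.2784 kmol/m³.

0.278 kmol/m³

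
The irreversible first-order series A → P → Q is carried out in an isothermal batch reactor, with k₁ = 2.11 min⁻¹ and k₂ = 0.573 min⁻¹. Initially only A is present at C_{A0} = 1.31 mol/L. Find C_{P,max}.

At the optimum, C_{P,max}/C_{A0} = (k₁/k₂)^[k₂/(k₂−k₁)].
= (2.11/0.573)^(0.573/(0.573−2.11)) = (3.682)^(-0.3728) = 0.6151.
C_{P,max} = 0.6151×1.31 = 0.806 mol/L.

0.806 mol/L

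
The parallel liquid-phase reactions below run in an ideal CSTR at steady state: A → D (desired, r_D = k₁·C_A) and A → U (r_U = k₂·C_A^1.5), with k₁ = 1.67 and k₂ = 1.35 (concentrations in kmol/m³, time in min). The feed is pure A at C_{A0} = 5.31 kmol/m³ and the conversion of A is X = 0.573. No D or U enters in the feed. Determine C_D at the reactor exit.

1.37 kmol/m³

Exit C_A = C_{A0}(1−X) = 5.31×0.427 = 2.267 kmol/m³.
A CSTR operates uniformly at the exit composition, giving r_D = 3.787 and r_U = 4.609 (each k·C_A^n at C_A = 2.267).
Fraction of consumed A going to D: r_D/(r_D+r_U) = 0.4510.
C_D = 0.4510·C_{A0}·X = 0.4510×5.31×0.573 = 1.37 kmol/m³.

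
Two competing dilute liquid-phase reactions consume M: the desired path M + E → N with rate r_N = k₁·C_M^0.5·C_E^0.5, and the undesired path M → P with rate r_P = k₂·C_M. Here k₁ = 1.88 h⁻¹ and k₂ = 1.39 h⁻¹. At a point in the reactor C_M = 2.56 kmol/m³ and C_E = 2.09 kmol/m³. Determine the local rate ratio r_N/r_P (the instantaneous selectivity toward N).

S_{N/P} = r_N/r_P = (k₁·C_M^0.5·C_E^0.5)/(k₂·C_M) = (k₁/k₂)·C_M^-0.5·C_E^0.5.
= (1.88×2.560^0.5×2.090^0.5) / (1.39×2.560) = 4.349/3.558 = 1.22.
The undesired path is higher order in M, so low C_M (CSTR or dilute feed) favours N.

1.22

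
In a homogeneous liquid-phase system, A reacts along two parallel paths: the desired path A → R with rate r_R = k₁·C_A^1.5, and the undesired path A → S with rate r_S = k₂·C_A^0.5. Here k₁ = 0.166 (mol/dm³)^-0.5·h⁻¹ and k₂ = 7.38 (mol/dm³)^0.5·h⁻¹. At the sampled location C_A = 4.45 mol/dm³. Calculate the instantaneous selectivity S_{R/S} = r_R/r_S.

0.100

S_{R/S} = r_R/r_S = (k₁·C_A^1.5)/(k₂·C_A^0.5) = (k₁/k₂)·C_A.
= (0.166×4.450^1.5) / (7.38×4.450^0.5) = 1.558/15.57 = 0.100.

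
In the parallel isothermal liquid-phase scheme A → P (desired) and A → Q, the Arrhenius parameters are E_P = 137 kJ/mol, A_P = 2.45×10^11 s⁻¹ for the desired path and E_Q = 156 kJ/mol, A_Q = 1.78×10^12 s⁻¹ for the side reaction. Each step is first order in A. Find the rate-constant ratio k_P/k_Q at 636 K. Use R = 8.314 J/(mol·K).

5.00

With equal orders, S_{P/Q} = k_P/k_Q = (A_P/A_Q)·exp[(E_Q−E_P)/(RT)].
(E_Q−E_P)/(RT) = (156−137)×10³/(8.314×636) = 19000/5288 = 3.593.
k_P/k_Q = (2.45×10^11/1.78×10^12)·exp(3.593) = 0.1376 × 36.35 = 5.00.
Since E_P < E_Q, lowering the temperature improves selectivity toward P.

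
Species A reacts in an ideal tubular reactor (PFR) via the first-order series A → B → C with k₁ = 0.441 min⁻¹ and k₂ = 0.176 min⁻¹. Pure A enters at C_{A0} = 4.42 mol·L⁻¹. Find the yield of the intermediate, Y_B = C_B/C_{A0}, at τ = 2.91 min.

Solving the coupled first-order balances gives C_B(τ) = [k₁/(k₂−k₁)]·C_{A0}·(e^(−k₁τ) − e^(−k₂τ)).
e^(−k₁τ) = e^(−0.441×2.91) = e^(−1.283) = 0.2771; e^(−k₂τ) = e^(−0.5122) = 0.5992.
C_B = 0.441×4.42/(0.176−0.441) × (0.2771−0.5992) = (-7.356)×(-0.3221) = 2.369 mol·L⁻¹.
Y_B = C_B/C_{A0} = 2.369/4.42 = 0.536.

0.536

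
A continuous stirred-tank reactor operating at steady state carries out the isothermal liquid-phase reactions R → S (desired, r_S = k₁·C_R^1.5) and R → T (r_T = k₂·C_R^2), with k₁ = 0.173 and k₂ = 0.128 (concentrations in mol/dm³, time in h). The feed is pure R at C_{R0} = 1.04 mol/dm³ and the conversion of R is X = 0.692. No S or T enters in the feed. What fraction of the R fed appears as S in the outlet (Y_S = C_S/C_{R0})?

Exit C_R = C_{R0}(1−X) = 1.04×0.308 = 0.3203 mol/dm³.
A CSTR operates uniformly at the exit composition, giving r_S = 0.03136 and r_T = 0.01313 (each k·C_R^n at C_R = 0.3203).
Fraction of consumed R going to S: r_S/(r_S+r_T) = 0.7048.
C_S = 0.7048·C_{R0}·X = 0.7048×1.04×0.692 = 0.507 mol/dm³; Y_S = C_S/C_{R0} = 0.488.

0.488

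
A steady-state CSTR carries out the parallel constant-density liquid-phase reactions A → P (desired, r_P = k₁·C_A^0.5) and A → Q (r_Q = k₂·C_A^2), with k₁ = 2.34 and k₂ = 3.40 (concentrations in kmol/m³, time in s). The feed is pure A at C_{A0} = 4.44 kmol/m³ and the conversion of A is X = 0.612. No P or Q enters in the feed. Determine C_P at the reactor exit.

Exit C_A = C_{A0}(1−X) = 4.44×0.388 = 1.723 kmol/m³.
In a CSTR the entire volume is at exit conditions, so r_P = 2.34×1.723^0.5 = 3.071 and r_Q = 3.40×1.723^2 = 10.09.
Fraction of consumed A going to P: r_P/(r_P+r_Q) = 0.2334.
C_P = 0.2334·C_{A0}·X = 0.2334×4.44×0.612 = 0.634 kmol/m³.

0.634 kmol/m³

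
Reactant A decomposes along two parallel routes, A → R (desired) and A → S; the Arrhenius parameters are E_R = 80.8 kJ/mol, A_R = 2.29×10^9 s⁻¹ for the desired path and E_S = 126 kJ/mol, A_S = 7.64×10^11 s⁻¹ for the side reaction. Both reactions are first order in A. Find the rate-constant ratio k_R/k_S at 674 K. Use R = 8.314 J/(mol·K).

With equal orders, S_{R/S} = k_R/k_S = (A_R/A_S)·exp[(E_S−E_R)/(RT)].
(E_S−E_R)/(RT) = (126−80.8)×10³/(8.314×674) = 45200/5604 = 8.066.
k_R/k_S = (2.29×10^9/7.64×10^11)·exp(8.066) = 0.002997 × 3185 = 9.55.

9.55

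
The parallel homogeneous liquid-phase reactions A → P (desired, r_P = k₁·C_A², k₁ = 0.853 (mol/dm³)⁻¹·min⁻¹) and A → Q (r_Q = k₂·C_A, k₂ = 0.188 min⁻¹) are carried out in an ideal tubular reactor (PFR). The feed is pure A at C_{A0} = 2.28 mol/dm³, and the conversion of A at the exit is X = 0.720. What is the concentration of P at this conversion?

1.41 mol/dm³

C_A = C_{A0}(1−X) = 0.6384 mol/dm³.
Along a PFR/batch, dC_Q/dC_A = −r_Q/(r_P+r_Q) = −k₂/(k₂+k₁·C_A).
Integrating from C_{A0} to C_A: C_Q = (0.188/0.853)·ln[(0.188+0.853·2.28)/(0.188+0.853·0.638)] = 0.2204·ln(2.133/0.7326) = 0.2355 mol/dm³.
Then C_P = (C_{A0}−C_A) − C_Q = 1.642 − 0.2355 = 1.406 mol/dm³.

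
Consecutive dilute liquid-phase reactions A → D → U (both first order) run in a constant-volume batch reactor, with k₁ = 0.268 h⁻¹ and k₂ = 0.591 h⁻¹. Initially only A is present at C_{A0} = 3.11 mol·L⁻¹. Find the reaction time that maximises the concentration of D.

2.45 h

The intermediate peaks when r₁ = r₂, i.e. k₁e^(−k₁t) = k₂e^(−k₂t), giving t_opt = ln(k₂/k₁)/(k₂−k₁).
= ln(0.591/0.268)/(0.591−0.268) = ln(2.205)/0.3230 = 0.7908/0.3230 = 2.45 h.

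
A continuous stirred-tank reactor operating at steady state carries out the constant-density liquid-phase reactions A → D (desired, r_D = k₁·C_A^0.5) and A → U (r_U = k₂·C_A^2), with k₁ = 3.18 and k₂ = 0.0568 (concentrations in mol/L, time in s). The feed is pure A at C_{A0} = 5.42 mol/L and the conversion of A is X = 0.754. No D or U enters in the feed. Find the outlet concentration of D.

3.98 mol/L

Exit C_A = C_{A0}(1−X) = 5.42×0.246 = 1.333 mol/L.
A CSTR operates uniformly at the exit composition, giving r_D = 3.672 and r_U = 0.1010 (each k·C_A^n at C_A = 1.333).
Fraction of consumed A going to D: r_D/(r_D+r_U) = 0.9732.
C_D = 0.9732·C_{A0}·X = 0.9732×5.42×0.754 = 3.98 mol/L.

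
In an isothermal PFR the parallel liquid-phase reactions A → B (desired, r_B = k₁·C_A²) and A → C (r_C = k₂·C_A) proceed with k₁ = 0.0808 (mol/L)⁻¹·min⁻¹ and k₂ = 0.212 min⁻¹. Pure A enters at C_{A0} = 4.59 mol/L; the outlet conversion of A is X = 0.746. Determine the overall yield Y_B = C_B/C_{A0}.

0.378

C_A = C_{A0}(1−X) = 1.166 mol/L.
Along a PFR/batch, dC_C/dC_A = −r_C/(r_B+r_C) = −k₂/(k₂+k₁·C_A).
Integrating from C_{A0} to C_A: C_C = (0.212/0.0808)·ln[(0.212+0.0808·4.59)/(0.212+0.0808·1.17)] = 2.624·ln(0.5829/0.3062) = 1.689 mol/L.
Then C_B = (C_{A0}−C_A) − C_C = 3.424 − 1.689 = 1.735 mol/L.
Y_B = C_B/C_{A0} = 1.735/4.59 = 0.378.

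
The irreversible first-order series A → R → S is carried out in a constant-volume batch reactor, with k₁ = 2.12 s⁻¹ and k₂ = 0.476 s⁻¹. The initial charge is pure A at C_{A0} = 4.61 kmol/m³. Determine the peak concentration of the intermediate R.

2.99 kmol/m³

At the optimum, C_{R,max}/C_{A0} = (k₁/k₂)^[k₂/(k₂−k₁)].
= (2.12/0.476)^(0.476/(0.476−2.12)) = (4.454)^(-0.2895) = 0.6489.
C_{R,max} = 0.6489×4.61 = 2.99 kmol/m³.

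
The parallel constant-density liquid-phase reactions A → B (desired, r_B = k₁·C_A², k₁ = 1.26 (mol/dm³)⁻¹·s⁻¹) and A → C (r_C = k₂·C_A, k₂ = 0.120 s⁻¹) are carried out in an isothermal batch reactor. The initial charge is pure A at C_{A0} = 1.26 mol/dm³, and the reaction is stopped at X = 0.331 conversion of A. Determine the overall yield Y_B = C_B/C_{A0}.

C_A = C_{A0}(1−X) = 0.8429 mol/dm³.
Along a PFR/batch, dC_C/dC_A = −r_C/(r_B+r_C) = −k₂/(k₂+k₁·C_A).
Integrating from C_{A0} to C_A: C_C = (0.120/1.26)·ln[(0.120+1.26·1.26)/(0.120+1.26·0.843)] = 0.09524·ln(1.708/1.182) = 0.03503 mol/dm³.
Then C_B = (C_{A0}−C_A) − C_C = 0.4171 − 0.03503 = 0.3820 mol/dm³.
Y_B = C_B/C_{A0} = 0.3820/1.26 = 0.303.

0.303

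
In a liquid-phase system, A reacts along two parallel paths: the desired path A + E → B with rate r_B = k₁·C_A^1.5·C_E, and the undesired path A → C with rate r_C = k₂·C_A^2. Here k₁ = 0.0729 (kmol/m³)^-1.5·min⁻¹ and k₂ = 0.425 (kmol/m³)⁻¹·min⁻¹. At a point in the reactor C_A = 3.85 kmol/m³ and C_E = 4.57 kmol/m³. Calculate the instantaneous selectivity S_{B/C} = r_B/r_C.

0.400

S_{B/C} = r_B/r_C = (k₁·C_A^1.5·C_E)/(k₂·C_A^2) = (k₁/k₂)·C_A^-0.5·C_E.
= (0.0729×3.850^1.5×4.570) / (0.425×3.850^2) = 2.517/6.300 = 0.400.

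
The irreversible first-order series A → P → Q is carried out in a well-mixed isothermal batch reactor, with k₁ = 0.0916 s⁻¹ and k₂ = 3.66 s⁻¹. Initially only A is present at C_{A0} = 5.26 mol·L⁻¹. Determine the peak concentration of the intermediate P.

0.120 mol·L⁻¹

For a first-order series the maximum intermediate yield is C_{P,max}/C_{A0} = (k₁/k₂)^[k₂/(k₂−k₁)].
= (0.0916/3.66)^(3.66/(3.66−0.0916)) = (0.02503)^(1.026) = 0.02277.
C_{P,max} = 0.02277×5.26 = 0.120 mol·L⁻¹.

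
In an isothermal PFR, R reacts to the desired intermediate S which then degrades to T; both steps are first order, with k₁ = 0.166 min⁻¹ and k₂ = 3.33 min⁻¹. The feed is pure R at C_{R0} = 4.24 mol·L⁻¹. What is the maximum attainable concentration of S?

At the optimum, C_{S,max}/C_{R0} = (k₁/k₂)^[k₂/(k₂−k₁)].
= (0.166/3.33)^(3.33/(3.33−0.166)) = (0.04985)^(1.052) = 0.04259.
C_{S,max} = 0.04259×4.24 = 0.181 mol·L⁻¹.

0.181 mol·L⁻¹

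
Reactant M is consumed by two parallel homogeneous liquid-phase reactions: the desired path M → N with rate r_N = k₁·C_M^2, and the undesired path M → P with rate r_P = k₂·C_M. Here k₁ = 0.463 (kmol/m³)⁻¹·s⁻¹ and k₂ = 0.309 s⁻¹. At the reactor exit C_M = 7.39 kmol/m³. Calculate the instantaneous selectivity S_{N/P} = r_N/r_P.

S_{N/P} = r_N/r_P = (k₁·C_M^2)/(k₂·C_M) = (k₁/k₂)·C_M.
= (0.463×7.390^2) / (0.309×7.390) = 25.29/2.284 = 11.1.

11.1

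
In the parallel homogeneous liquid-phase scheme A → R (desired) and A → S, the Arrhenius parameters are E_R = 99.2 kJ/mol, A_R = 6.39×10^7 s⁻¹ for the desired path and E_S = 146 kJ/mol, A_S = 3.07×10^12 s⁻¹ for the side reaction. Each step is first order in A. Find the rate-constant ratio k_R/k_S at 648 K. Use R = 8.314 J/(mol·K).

With equal orders, S_{R/S} = k_R/k_S = (A_R/A_S)·exp[(E_S−E_R)/(RT)].
(E_S−E_R)/(RT) = (146−99.2)×10³/(8.314×648) = 46800/5387 = 8.687.
k_R/k_S = (6.39×10^7/3.07×10^12)·exp(8.687) = 2.081×10^-5 × 5924 = 0.123.

0.123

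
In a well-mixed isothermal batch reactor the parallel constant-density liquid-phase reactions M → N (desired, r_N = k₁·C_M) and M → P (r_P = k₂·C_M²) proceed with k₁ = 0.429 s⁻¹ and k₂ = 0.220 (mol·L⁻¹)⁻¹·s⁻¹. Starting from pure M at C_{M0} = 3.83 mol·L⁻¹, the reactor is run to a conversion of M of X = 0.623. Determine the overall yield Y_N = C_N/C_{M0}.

C_M = C_{M0}(1−X) = 1.444 mol·L⁻¹.
Along a PFR/batch, dC_N/dC_M = −r_N/(r_N+r_P) = −k₁/(k₁+k₂·C_M).
Integrating from C_{M0} to C_M: C_N = (0.429/0.220)·ln[(0.429+0.220·3.83)/(0.429+0.220·1.44)] = 1.950·ln(1.272/0.7467) = 1.038 mol·L⁻¹.
Y_N = C_N/C_{M0} = 1.038/3.83 = 0.271.

0.271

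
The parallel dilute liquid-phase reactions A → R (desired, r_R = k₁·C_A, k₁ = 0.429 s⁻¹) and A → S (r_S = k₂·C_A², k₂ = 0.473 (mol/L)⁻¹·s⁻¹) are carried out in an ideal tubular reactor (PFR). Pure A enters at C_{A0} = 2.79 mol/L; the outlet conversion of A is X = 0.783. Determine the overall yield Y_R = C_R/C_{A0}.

0.291

C_A = C_{A0}(1−X) = 0.6054 mol/L.
Along a PFR/batch, dC_R/dC_A = −r_R/(r_R+r_S) = −k₁/(k₁+k₂·C_A).
Integrating from C_{A0} to C_A: C_R = (0.429/0.473)·ln[(0.429+0.473·2.79)/(0.429+0.473·0.605)] = 0.9070·ln(1.749/0.7154) = 0.8107 mol/L.
Y_R = C_R/C_{A0} = 0.8107/2.79 = 0.291.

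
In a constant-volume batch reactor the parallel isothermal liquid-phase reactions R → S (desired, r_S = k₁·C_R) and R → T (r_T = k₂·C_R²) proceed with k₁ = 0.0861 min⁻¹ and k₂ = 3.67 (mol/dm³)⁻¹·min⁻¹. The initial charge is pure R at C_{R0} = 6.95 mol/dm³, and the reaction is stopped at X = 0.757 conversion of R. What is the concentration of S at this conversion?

0.0329 mol/dm³

C_R = C_{R0}(1−X) = 1.689 mol/dm³.
Along a PFR/batch, dC_S/dC_R = −r_S/(r_S+r_T) = −k₁/(k₁+k₂·C_R).
Integrating from C_{R0} to C_R: C_S = (0.0861/3.67)·ln[(0.0861+3.67·6.95)/(0.0861+3.67·1.69)] = 0.02346·ln(25.59/6.284) = 0.03294 mol/dm³.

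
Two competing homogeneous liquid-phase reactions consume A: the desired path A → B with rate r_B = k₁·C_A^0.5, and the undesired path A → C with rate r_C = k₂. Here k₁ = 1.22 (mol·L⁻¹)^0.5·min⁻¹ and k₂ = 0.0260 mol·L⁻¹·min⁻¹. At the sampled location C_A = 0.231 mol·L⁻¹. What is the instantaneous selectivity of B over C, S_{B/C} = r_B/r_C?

S_{B/C} = r_B/r_C = (k₁·C_A^0.5)/(k₂) = (k₁/k₂)·C_A^0.5.
= (1.22×0.2310^0.5) / (0.0260) = 0.5864/0.02600 = 22.6.
Since the desired path is higher order in A, keeping C_A high (PFR or concentrated feed) favours B.

22.6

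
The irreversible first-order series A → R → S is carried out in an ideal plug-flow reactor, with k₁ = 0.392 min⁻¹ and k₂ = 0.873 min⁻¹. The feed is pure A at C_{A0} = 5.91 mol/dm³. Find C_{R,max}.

Evaluating C_R at τ_opt = ln(k₂/k₁)/(k₂−k₁) gives C_{R,max}/C_{A0} = (k₁/k₂)^[k₂/(k₂−k₁)].
= (0.392/0.873)^(0.873/(0.873−0.392)) = (0.4490)^(1.815) = 0.2338.
C_{R,max} = 0.2338×5.91 = 1.38 mol/dm³.

1.38 mol/dm³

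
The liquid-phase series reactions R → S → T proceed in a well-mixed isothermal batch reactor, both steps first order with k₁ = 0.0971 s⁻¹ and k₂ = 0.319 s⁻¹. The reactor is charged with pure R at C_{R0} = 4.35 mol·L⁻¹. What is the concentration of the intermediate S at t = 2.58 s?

0.646 mol·L⁻¹

Solving the coupled first-order balances gives C_S(t) = [k₁/(k₂−k₁)]·C_{R0}·(e^(−k₁t) − e^(−k₂t)).
e^(−k₁t) = e^(−0.0971×2.58) = e^(−0.2505) = 0.7784; e^(−k₂t) = e^(−0.8230) = 0.4391.
C_S = 0.0971×4.35/(0.319−0.0971) × (0.7784−0.4391) = 1.903×0.3393 = 0.6458 mol·L⁻¹.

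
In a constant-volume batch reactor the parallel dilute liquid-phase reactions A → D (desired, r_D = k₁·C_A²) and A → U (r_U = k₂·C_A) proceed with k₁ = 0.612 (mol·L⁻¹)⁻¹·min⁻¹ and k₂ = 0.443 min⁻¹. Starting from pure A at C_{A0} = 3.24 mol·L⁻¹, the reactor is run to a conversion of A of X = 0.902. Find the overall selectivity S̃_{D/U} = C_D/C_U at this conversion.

C_A = C_{A0}(1−X) = 0.3175 mol·L⁻¹.
Along a PFR/batch, dC_U/dC_A = −r_U/(r_D+r_U) = −k₂/(k₂+k₁·C_A).
Integrating from C_{A0} to C_A: C_U = (0.443/0.612)·ln[(0.443+0.612·3.24)/(0.443+0.612·0.318)] = 0.7239·ln(2.426/0.6373) = 0.9676 mol·L⁻¹.
Then C_D = (C_{A0}−C_A) − C_U = 2.922 − 0.9676 = 1.955 mol·L⁻¹.
S̃_{D/U} = C_D/C_U = 1.955/0.9676 = 2.02.

2.02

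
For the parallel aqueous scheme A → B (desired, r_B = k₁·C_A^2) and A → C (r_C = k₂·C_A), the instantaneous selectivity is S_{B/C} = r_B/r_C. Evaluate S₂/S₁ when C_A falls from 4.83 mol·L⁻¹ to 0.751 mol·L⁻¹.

0.155

S_{B/C} = (k₁/k₂)·C_A, so S₂/S₁ = (C_{A,2}/C_{A,1}).
= 0.751/4.83 = 0.155.
Selectivity toward B falls as C_A falls — high-concentration operation is favoured.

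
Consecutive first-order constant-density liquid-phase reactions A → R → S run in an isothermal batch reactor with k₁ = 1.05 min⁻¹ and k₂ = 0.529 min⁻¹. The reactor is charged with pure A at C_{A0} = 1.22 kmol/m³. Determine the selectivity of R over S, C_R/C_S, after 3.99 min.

Solving the coupled first-order balances gives C_R(t) = [k₁/(k₂−k₁)]·C_{A0}·(e^(−k₁t) − e^(−k₂t)).
e^(−k₁t) = e^(−1.05×3.99) = e^(−4.190) = 0.01515; e^(−k₂t) = e^(−2.111) = 0.1212.
C_R = 1.05×1.22/(0.529−1.05) × (0.01515−0.1212) = (-2.459)×(-0.1060) = 0.2606 kmol/m³.
C_A = C_{A0}e^(−k₁t) = 0.01849 kmol/m³, so C_S = C_{A0}−C_A−C_R = 0.9409 kmol/m³; C_R/C_S = 0.277.

0.277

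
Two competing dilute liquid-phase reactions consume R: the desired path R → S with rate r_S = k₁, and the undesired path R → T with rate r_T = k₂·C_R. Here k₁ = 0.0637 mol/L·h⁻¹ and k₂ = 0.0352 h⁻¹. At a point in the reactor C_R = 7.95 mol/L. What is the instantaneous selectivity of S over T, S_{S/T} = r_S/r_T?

S_{S/T} = r_S/r_T = (k₁)/(k₂·C_R) = (k₁/k₂)·C_R⁻¹.
= (0.0637) / (0.0352×7.950) = 0.06370/0.2798 = 0.228.
The undesired path is higher order in R, so low C_R (CSTR or dilute feed) favours S.

0.228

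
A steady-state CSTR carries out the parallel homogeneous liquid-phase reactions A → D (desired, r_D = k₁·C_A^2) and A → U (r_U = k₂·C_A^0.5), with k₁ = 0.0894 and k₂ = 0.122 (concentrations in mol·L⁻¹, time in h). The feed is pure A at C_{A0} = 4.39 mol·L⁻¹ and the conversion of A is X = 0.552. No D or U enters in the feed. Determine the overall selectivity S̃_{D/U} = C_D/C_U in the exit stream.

Exit C_A = C_{A0}(1−X) = 4.39×0.448 = 1.967 mol·L⁻¹.
A CSTR operates uniformly at the exit composition, giving r_D = 0.3458 and r_U = 0.1711 (each k·C_A^n at C_A = 1.967).
Overall selectivity = C_D/C_U = r_Dτ/(r_Uτ) = r_D/r_U = 2.02.

2.02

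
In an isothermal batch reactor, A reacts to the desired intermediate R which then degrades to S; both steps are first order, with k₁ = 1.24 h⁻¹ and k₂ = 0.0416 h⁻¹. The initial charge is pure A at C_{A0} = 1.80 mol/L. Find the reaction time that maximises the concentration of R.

For first-order series the maximum of C_R occurs at t_opt = ln(k₂/k₁)/(k₂−k₁).
= ln(0.0416/1.24)/(0.0416−1.24) = ln(0.03355)/-1.198 = -3.395/-1.198 = 2.83 h.

2.83 h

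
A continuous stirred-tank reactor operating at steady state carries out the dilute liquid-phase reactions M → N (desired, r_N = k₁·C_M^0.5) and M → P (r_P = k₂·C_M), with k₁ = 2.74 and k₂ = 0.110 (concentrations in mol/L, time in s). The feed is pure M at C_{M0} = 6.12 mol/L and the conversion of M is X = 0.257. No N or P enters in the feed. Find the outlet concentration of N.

1.45 mol/L

Exit C_M = C_{M0}(1−X) = 6.12×0.743 = 4.547 mol/L.
A CSTR operates uniformly at the exit composition, giving r_N = 5.843 and r_P = 0.5002 (each k·C_M^n at C_M = 4.547).
Fraction of consumed M going to N: r_N/(r_N+r_P) = 0.9211.
C_N = 0.9211·C_{M0}·X = 0.9211×6.12×0.257 = 1.45 mol/L.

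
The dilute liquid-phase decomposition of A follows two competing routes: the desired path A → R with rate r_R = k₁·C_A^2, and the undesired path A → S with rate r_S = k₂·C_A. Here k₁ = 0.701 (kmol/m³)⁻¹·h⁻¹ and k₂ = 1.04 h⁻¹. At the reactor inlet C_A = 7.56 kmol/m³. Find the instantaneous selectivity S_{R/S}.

5.10

S_{R/S} = r_R/r_S = (k₁·C_A^2)/(k₂·C_A) = (k₁/k₂)·C_A.
= (0.701×7.560^2) / (1.04×7.560) = 40.06/7.862 = 5.10.
Since the desired path is higher order in A, keeping C_A high (PFR or concentrated feed) favours R.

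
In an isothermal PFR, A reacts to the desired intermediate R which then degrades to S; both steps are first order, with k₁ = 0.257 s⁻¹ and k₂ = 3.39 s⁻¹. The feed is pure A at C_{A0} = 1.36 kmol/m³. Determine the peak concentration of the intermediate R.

0.0834 kmol/m³

Evaluating C_R at τ_opt = ln(k₂/k₁)/(k₂−k₁) gives C_{R,max}/C_{A0} = (k₁/k₂)^[k₂/(k₂−k₁)].
= (0.257/3.39)^(3.39/(3.39−0.257)) = (0.07581)^(1.082) = 0.06135.
C_{R,max} = 0.06135×1.36 = 0.0834 kmol/m³.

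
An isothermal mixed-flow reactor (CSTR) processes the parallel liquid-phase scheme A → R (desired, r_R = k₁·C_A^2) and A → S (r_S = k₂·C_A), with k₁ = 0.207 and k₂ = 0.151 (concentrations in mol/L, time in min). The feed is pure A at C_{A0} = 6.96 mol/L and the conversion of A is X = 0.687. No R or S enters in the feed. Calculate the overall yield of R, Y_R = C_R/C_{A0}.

Exit C_A = C_{A0}(1−X) = 6.96×0.313 = 2.178 mol/L.
A CSTR operates uniformly at the exit composition, giving r_R = 0.9824 and r_S = 0.3290 (each k·C_A^n at C_A = 2.178).
Fraction of consumed A going to R: r_R/(r_R+r_S) = 0.7491.
C_R = 0.7491·C_{A0}·X = 0.7491×6.96×0.687 = 3.58 mol/L; Y_R = C_R/C_{A0} = 0.515.

0.515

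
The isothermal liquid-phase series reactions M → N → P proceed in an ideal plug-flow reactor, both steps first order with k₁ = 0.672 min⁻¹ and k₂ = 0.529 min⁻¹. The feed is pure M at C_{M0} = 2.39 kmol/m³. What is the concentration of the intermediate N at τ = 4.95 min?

Solving the coupled first-order balances gives C_N(τ) = [k₁/(k₂−k₁)]·C_{M0}·(e^(−k₁τ) − e^(−k₂τ)).
e^(−k₁τ) = e^(−0.672×4.95) = e^(−3.326) = 0.03592; e^(−k₂τ) = e^(−2.619) = 0.07291.
C_N = 0.672×2.39/(0.529−0.672) × (0.03592−0.07291) = (-11.23)×(-0.03699) = 0.4154 kmol/m³.

0.415 kmol/m³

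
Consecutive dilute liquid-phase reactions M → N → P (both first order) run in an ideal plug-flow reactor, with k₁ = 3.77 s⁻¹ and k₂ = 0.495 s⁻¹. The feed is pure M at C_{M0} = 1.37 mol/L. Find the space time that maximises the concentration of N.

0.620 s

Setting dC_N/dτ = 0 gives τ_opt = ln(k₂/k₁)/(k₂−k₁).
= ln(0.495/3.77)/(0.495−3.77) = ln(0.1313)/-3.275 = -2.030/-3.275 = 0.620 s.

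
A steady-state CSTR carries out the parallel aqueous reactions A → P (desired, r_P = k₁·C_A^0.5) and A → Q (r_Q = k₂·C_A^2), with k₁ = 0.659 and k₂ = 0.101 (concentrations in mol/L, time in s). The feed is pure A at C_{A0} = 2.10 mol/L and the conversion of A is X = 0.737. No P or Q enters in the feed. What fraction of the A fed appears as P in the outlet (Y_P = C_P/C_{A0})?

Exit C_A = C_{A0}(1−X) = 2.10×0.263 = 0.5523 mol/L.
In a CSTR the entire volume is at exit conditions, so r_P = 0.659×0.5523^0.5 = 0.4897 and r_Q = 0.101×0.5523^2 = 0.03081.
Fraction of consumed A going to P: r_P/(r_P+r_Q) = 0.9408.
C_P = 0.9408·C_{A0}·X = 0.9408×2.10×0.737 = 1.46 mol/L; Y_P = C_P/C_{A0} = 0.693.

0.693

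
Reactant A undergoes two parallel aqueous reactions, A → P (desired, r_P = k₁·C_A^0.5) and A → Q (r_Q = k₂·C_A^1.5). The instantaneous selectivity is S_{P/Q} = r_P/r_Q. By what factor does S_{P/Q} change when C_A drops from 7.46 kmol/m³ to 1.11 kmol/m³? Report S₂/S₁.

S_{P/Q} = (k₁/k₂)·C_A⁻¹, so S₂/S₁ = (C_{A,2}/C_{A,1})⁻¹.
= 7.46/1.11 = 6.72.
Selectivity toward P rises as C_A falls — low-concentration operation is favoured.

6.72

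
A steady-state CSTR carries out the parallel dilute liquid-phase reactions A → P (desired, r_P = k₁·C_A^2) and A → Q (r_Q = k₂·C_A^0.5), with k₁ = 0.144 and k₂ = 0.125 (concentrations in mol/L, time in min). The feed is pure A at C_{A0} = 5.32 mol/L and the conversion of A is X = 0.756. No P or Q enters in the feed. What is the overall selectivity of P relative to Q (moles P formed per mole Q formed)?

1.70

Exit C_A = C_{A0}(1−X) = 5.32×0.244 = 1.298 mol/L.
A CSTR operates uniformly at the exit composition, giving r_P = 0.2426 and r_Q = 0.1424 (each k·C_A^n at C_A = 1.298).
Overall selectivity = C_P/C_Q = r_Pτ/(r_Qτ) = r_P/r_Q = 1.70.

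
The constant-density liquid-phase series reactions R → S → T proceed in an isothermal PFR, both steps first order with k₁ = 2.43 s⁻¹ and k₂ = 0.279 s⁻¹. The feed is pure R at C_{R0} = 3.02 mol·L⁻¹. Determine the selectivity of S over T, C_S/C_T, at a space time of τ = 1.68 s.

Solving the coupled first-order balances gives C_S(τ) = [k₁/(k₂−k₁)]·C_{R0}·(e^(−k₁τ) − e^(−k₂τ)).
e^(−k₁τ) = e^(−2.43×1.68) = e^(−4.082) = 0.01687; e^(−k₂τ) = e^(−0.4687) = 0.6258.
C_S = 2.43×3.02/(0.279−2.43) × (0.01687−0.6258) = (-3.412)×(-0.6089) = 2.078 mol·L⁻¹.
C_R = C_{R0}e^(−k₁τ) = 0.05094 mol·L⁻¹, so C_T = C_{R0}−C_R−C_S = 0.8915 mol·L⁻¹; C_S/C_T = 2.33.

2.33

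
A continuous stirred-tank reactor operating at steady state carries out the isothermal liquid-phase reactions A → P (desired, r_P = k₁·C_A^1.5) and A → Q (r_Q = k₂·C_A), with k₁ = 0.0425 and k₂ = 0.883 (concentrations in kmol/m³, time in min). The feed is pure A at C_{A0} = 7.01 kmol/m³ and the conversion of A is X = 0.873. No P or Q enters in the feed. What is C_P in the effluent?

0.266 kmol/m³

Exit C_A = C_{A0}(1−X) = 7.01×0.127 = 0.8903 kmol/m³.
Rates in a CSTR are evaluated at the outlet concentration: r_P = 0.0425×0.8903^1.5 = 0.03570, r_Q = 0.883×0.8903 = 0.7861.
Fraction of consumed A going to P: r_P/(r_P+r_Q) = 0.04344.
C_P = 0.04344·C_{A0}·X = 0.04344×7.01×0.873 = 0.266 kmol/m³.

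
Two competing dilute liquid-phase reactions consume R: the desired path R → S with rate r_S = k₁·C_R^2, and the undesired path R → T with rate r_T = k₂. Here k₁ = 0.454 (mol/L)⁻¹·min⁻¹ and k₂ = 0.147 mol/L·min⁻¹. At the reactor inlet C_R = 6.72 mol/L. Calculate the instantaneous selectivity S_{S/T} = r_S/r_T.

139

S_{S/T} = r_S/r_T = (k₁·C_R^2)/(k₂) = (k₁/k₂)·C_R^2.
= (0.454×6.720^2) / (0.147) = 20.50/0.1470 = 139.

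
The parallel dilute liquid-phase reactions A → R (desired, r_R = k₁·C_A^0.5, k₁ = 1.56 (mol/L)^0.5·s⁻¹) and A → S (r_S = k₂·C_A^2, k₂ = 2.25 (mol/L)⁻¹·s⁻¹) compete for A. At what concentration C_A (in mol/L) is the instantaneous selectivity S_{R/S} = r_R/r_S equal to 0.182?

2.44 mol/L

S_{R/S} = (k₁/k₂)·C_A^-1.5 ⇒ C_A = (S·k₂/k₁)^(1/(-1.5)).
= (0.182×2.25/1.56)^(-0.6667) = (0.2625)^(-0.6667) = 2.44 mol/L.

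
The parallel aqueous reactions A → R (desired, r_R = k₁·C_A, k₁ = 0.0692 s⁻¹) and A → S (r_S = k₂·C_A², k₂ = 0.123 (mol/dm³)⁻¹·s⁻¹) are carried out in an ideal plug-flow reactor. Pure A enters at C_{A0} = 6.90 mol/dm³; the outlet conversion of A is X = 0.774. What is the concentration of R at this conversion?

C_A = C_{A0}(1−X) = 1.559 mol/dm³.
Along a PFR/batch, dC_R/dC_A = −r_R/(r_R+r_S) = −k₁/(k₁+k₂·C_A).
Integrating from C_{A0} to C_A: C_R = (0.0692/0.123)·ln[(0.0692+0.123·6.90)/(0.0692+0.123·1.56)] = 0.5626·ln(0.9179/0.2610) = 0.7075 mol/dm³.

0.707 mol/dm³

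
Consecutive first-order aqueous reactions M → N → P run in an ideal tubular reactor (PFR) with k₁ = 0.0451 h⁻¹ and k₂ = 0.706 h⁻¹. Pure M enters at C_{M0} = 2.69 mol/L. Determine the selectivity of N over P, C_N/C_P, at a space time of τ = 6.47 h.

0.248

The intermediate concentration in a first-order A→B→C sequence is C_N = k₁C_{M0}(e^(−k₁τ) − e^(−k₂τ))/(k₂−k₁).
e^(−k₁τ) = e^(−0.0451×6.47) = e^(−0.2918) = 0.7469; e^(−k₂τ) = e^(−4.568) = 0.01038.
C_N = 0.0451×2.69/(0.706−0.0451) × (0.7469−0.01038) = 0.1836×0.7365 = 0.1352 mol/L.
C_M = C_{M0}e^(−k₁τ) = 2.009 mol/L, so C_P = C_{M0}−C_M−C_N = 0.5456 mol/L; C_N/C_P = 0.248.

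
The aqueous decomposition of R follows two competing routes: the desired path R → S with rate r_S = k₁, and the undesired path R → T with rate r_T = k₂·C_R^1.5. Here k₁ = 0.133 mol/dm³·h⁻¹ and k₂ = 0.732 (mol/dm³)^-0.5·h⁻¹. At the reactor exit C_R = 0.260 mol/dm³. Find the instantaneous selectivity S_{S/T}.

S_{S/T} = r_S/r_T = (k₁)/(k₂·C_R^1.5) = (k₁/k₂)·C_R^-1.5.
= (0.133) / (0.732×0.2600^1.5) = 0.1330/0.09704 = 1.37.

1.37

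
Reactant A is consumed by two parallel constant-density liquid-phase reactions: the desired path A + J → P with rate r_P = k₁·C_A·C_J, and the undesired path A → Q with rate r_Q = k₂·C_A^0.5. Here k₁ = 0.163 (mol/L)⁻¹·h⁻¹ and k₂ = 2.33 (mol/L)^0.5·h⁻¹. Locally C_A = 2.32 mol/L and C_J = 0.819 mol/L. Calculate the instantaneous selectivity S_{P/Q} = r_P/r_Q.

0.0873

S_{P/Q} = r_P/r_Q = (k₁·C_A·C_J)/(k₂·C_A^0.5) = (k₁/k₂)·C_A^0.5·C_J.
= (0.163×2.320×0.8190) / (2.33×2.320^0.5) = 0.3097/3.549 = 0.0873.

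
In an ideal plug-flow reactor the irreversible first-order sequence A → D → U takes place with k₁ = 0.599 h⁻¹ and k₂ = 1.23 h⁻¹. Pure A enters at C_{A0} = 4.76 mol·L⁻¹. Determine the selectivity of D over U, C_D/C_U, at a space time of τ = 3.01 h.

0.189

For first-order series with pure A initially, C_D(τ) = k₁C_{A0}/(k₂−k₁)·(e^(−k₁τ) − e^(−k₂τ)).
e^(−k₁τ) = e^(−0.599×3.01) = e^(−1.803) = 0.1648; e^(−k₂τ) = e^(−3.702) = 0.02467.
C_D = 0.599×4.76/(1.23−0.599) × (0.1648−0.02467) = 4.519×0.1401 = 0.6332 mol·L⁻¹.
C_A = C_{A0}e^(−k₁τ) = 0.7845 mol·L⁻¹, so C_U = C_{A0}−C_A−C_D = 3.342 mol·L⁻¹; C_D/C_U = 0.189.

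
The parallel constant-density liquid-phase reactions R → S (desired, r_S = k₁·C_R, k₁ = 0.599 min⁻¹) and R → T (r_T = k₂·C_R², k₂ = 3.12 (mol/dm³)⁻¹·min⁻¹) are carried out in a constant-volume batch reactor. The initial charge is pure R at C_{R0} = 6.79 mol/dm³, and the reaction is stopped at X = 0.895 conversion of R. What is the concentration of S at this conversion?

0.392 mol/dm³

C_R = C_{R0}(1−X) = 0.7129 mol/dm³.
Along a PFR/batch, dC_S/dC_R = −r_S/(r_S+r_T) = −k₁/(k₁+k₂·C_R).
Integrating from C_{R0} to C_R: C_S = (0.599/3.12)·ln[(0.599+3.12·6.79)/(0.599+3.12·0.713)] = 0.1920·ln(21.78/2.823) = 0.3923 mol/dm³.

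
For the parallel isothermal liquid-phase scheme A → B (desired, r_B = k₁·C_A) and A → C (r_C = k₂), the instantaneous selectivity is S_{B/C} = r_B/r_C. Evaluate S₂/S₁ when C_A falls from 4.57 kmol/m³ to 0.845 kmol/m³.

S_{B/C} = (k₁/k₂)·C_A, so S₂/S₁ = (C_{A,2}/C_{A,1}).
= 0.845/4.57 = 0.185.
Selectivity toward B falls as C_A falls — high-concentration operation is favoured.

0.185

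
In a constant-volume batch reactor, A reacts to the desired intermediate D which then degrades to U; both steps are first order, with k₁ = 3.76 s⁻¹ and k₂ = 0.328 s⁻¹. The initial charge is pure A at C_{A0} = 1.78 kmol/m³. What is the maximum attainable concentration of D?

For a first-order series the maximum intermediate yield is C_{D,max}/C_{A0} = (k₁/k₂)^[k₂/(k₂−k₁)].
= (3.76/0.328)^(0.328/(0.328−3.76)) = (11.46)^(-0.09557) = 0.7921.
C_{D,max} = 0.7921×1.78 = 1.41 kmol/m³.

1.41 kmol/m³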